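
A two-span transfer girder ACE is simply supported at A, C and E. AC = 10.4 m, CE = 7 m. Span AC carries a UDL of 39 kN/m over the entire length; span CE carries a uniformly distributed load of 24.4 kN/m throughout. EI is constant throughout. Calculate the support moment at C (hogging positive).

Take M_C as the redundant. Released structure: two simple spans AC and CE with a hinge at C.
Rotations at C on the released spans (each span's end-slope, ×1/EI):
  span AC: UDL 39: wL³/(24EI) = 1828/EI
  span CE: UDL 24.4: wL³/(24EI) = 348.7/EI
  relative rotation θ_0 = (1828 + 348.7)/EI = 2177/EI
A unit hogging moment at C produces rotation L₁/(3EI) + L₂/(3EI) = 5.8/EI.
Slope continuity at C: θ_0 = M_C·5.8/EI, so M_C = 2177/5.8 = 375.3 kN·m (hogging).

M_C = 375.3 kN·m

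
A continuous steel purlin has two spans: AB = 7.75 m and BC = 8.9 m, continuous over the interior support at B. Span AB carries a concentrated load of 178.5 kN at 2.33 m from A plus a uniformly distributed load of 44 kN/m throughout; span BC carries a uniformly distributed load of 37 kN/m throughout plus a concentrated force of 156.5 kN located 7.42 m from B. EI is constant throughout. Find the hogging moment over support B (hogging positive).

M_B = 497.8 kN·m

Release continuity at B by inserting a hinge; the redundant is the internal moment M_B. The primary structure is two simply-supported spans AB and BC.
End slopes at the hinge B, treating each span as simply supported:
  span AB: point load 178.5 at a = 2.33: Pab(L + a)/(6LEI) = 488.7/EI
  span AB: UDL 44: wL³/(24EI) = 853.4/EI
  span BC: UDL 37: wL³/(24EI) = 1087/EI
  span BC: point load 156.5 at a = 7.42: Pab(L + b)/(6LEI) = 334.1/EI
  relative rotation θ_0 = (1342 + 1421)/EI = 2763/EI
A unit hogging moment at B produces rotation L₁/(3EI) + L₂/(3EI) = 5.55/EI.
Compatibility: M_B·(L₁+L₂)/(3EI) = θ_0, giving M_B = 497.8 kN·m (hogging).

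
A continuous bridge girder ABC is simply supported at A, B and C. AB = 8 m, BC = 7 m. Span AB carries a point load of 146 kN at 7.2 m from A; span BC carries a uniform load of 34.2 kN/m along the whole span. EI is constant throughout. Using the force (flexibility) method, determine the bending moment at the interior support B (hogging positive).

Release continuity at B by inserting a hinge; the redundant is the internal moment M_B. The primary structure is two simply-supported spans AB and BC.
Discontinuity in slope at B on the released structure — sum the simple-span end rotations:
  span AB: point load 146 at a = 7.2: Pab(L + a)/(6LEI) = 266.3/EI
  span BC: UDL 34.2: wL³/(24EI) = 488.8/EI
  relative rotation θ_0 = (266.3 + 488.8)/EI = 755.1/EI
A unit hogging moment at B produces rotation L₁/(3EI) + L₂/(3EI) = 5/EI.
Slope continuity at B: θ_0 = M_B·5/EI, so M_B = 755.1/5 = 151 kN·m (hogging).

M_B = 151 kN·m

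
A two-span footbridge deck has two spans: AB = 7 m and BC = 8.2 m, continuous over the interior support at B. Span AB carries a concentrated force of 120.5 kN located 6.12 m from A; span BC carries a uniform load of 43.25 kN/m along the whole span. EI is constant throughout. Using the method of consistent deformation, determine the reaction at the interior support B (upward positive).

R_B = 345.2 kN

Take M_B as the redundant. Released structure: two simple spans AB and BC with a hinge at B.
Rotations at B on the released spans (each span's end-slope, ×1/EI):
  span AB: point load 120.5 at a = 6.12: Pab(L + a)/(6LEI) = 202.7/EI
  span BC: UDL 43.25: wL³/(24EI) = 993.6/EI
  relative rotation θ_0 = (202.7 + 993.6)/EI = 1196/EI
A unit hogging moment at B produces rotation L₁/(3EI) + L₂/(3EI) = 5.067/EI.
Slope continuity at B: θ_0 = M_B·5.067/EI, so M_B = 1196/5.067 = 236.1 kN·m (hogging).
Span AB, ΣM about A with M_B applied at B: R_B^{AB}·7 = 737.5 + 236.1, so R_B^{AB} = 139.1 kN and R_A = 120.5 − 139.1 = -18.58 kN.
Span BC, ΣM about C: R_B^{BC}·8.2 = 1454 + 236.1, so R_B^{BC} = 206.1 kN and R_C = 354.6 − 206.1 = 148.5 kN.
R_B = 139.1 + 206.1 = 345.2 kN.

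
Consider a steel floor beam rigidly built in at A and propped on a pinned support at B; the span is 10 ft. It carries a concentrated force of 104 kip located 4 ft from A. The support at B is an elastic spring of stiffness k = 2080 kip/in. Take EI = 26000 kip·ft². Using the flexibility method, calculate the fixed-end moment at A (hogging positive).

Choose R_B as the redundant. The primary structure is the cantilever fixed at A.
Downward deflection at the released point B due to the loads:
  point load 104 at a = 4: Pa²(3L − a)/(6EI) = 7211/EI
Flexibility coefficient — unit upward force at B: δ_{BB} = L³/(3EI) = 333.3/EI.
With EI = 26000 kip·ft²: δ_0 = 0.27733 ft and δ_{BB} = 0.012821 ft/kip.
Compatibility — the spring shortens by R_B/k under the reaction it provides: δ_0 − R_B·δ_{BB} = R_B/k. With 1/k = 1/(2080×12) ft/kip = 0.00004 ft/kip, R_B = δ_0 / (δ_{BB} + 1/k) = 0.27733 / (0.012821 + 0.00004) = 21.56 kip.
Moment equilibrium about A: M_A = Σ(load moments about A) − R_B·L = 416 − 21.56×10 = 200.4 kip·ft.

M_A = 200.4 kip·ft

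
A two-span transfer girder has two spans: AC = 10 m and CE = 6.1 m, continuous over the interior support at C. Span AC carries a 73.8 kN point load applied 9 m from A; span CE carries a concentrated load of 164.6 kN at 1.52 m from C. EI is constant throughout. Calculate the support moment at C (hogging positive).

Take M_C as the redundant. Released structure: two simple spans AC and CE with a hinge at C.
End slopes at the hinge C, treating each span as simply supported:
  span AC: point load 73.8 at a = 9: Pab(L + a)/(6LEI) = 210.3/EI
  span CE: point load 164.6 at a = 1.52: Pab(L + b)/(6LEI) = 334.4/EI
  relative rotation θ_0 = (210.3 + 334.4)/EI = 544.7/EI
A unit hogging moment at C produces rotation L₁/(3EI) + L₂/(3EI) = 5.367/EI.
Compatibility: M_C·(L₁+L₂)/(3EI) = θ_0, giving M_C = 101.5 kN·m (hogging).

M_C = 101.5 kN·m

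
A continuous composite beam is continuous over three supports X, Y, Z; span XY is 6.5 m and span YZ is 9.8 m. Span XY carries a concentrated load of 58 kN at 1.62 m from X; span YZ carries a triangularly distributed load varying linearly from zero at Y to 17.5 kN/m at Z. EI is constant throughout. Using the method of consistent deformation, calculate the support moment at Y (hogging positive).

M_Y = 76.52 kN·m

Release continuity at Y by inserting a hinge; the redundant is the internal moment M_Y. The primary structure is two simply-supported spans XY and YZ.
Rotations at Y on the released spans (each span's end-slope, ×1/EI):
  span XY: point load 58 at a = 1.62: Pab(L + a)/(6LEI) = 95.47/EI
  span YZ: triangular load, peak 17.5: 7w₀L³/(360EI) = 320.3/EI
  relative rotation θ_0 = (95.47 + 320.3)/EI = 415.7/EI
A unit hogging moment at Y produces rotation L₁/(3EI) + L₂/(3EI) = 5.433/EI.
Compatibility: M_Y·(L₁+L₂)/(3EI) = θ_0, giving M_Y = 76.52 kN·m (hogging).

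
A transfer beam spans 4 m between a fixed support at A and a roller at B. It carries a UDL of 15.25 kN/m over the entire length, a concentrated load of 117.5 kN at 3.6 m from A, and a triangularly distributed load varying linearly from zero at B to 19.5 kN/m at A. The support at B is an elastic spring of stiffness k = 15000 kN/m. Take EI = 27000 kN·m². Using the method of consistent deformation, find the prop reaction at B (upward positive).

R_B = 120.4 kN

Take the reaction at B as the redundant and release it; the primary structure is a cantilever fixed at A.
Deflection at B on the released cantilever, summing each load's contribution:
  UDL 15.25: wL⁴/(8EI) = 488/EI
  point load 117.5 at a = 3.6: Pa²(3L − a)/(6EI) = 2132/EI
  triangular load, peak 19.5 at the fixed end: w₀L⁴/(30EI) = 166.4/EI
  δ_0 = 2786/EI
Flexibility coefficient — unit upward force at B: δ_{BB} = L³/(3EI) = 21.33/EI.
With EI = 27000 kN·m²: δ_0 = 0.1032 m and δ_{BB} = 0.00079 m/kN.
Compatibility — the spring shortens by R_B/k under the reaction it provides: δ_0 − R_B·δ_{BB} = R_B/k. With 1/k = 0.000067 m/kN, R_B = δ_0 / (δ_{BB} + 1/k) = 0.1032 / (0.00079 + 0.000067) = 120.4 kN.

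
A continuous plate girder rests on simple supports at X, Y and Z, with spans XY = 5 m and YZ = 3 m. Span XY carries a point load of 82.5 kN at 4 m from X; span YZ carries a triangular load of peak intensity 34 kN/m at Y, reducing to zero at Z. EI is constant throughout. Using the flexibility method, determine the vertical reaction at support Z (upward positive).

R_Z = 2.075 kN

Insert a hinge at Y; M_Y is the redundant, and each span becomes simply supported.
End slopes at the hinge Y, treating each span as simply supported:
  span XY: point load 82.5 at a = 4: Pab(L + a)/(6LEI) = 99/EI
  span YZ: triangular load, peak 34: w₀L³/(45EI) = 20.4/EI
  relative rotation θ_0 = (99 + 20.4)/EI = 119.4/EI
A unit hogging moment at Y produces rotation L₁/(3EI) + L₂/(3EI) = 2.667/EI.
Compatibility: M_Y·(L₁+L₂)/(3EI) = θ_0, giving M_Y = 44.77 kN·m (hogging).
Span YZ, ΣM about Z: R_Y^{YZ}·3 = 102 + 44.77, so R_Y^{YZ} = 48.92 kN and R_Z = 51 − 48.92 = 2.075 kN.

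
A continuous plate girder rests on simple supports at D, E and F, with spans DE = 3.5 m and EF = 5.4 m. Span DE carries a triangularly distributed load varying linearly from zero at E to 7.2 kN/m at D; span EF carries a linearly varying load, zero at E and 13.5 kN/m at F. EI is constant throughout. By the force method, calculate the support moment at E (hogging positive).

M_E = 15.96 kN·m

Insert a hinge at E; M_E is the redundant, and each span becomes simply supported.
End slopes at the hinge E, treating each span as simply supported:
  span DE: triangular load, peak 7.2: 7w₀L³/(360EI) = 6.003/EI
  span EF: triangular load, peak 13.5: 7w₀L³/(360EI) = 41.33/EI
  relative rotation θ_0 = (6.003 + 41.33)/EI = 47.34/EI
A unit hogging moment at E produces rotation L₁/(3EI) + L₂/(3EI) = 2.967/EI.
Compatibility: M_E·(L₁+L₂)/(3EI) = θ_0, giving M_E = 15.96 kN·m (hogging).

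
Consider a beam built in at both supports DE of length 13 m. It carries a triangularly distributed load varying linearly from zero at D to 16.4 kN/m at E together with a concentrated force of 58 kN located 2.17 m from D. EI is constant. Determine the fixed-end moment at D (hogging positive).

M_D = 179.7 kN·m

Release both end moments; the primary structure is a simply-supported span DE with redundants M_D and M_E.
End rotations of the released simple span under the applied load (×1/EI):
  at D: triangular load, peak 16.4: 7w₀L³/(360EI) = 700.6/EI
  at E: triangular load, peak 16.4: w₀L³/(45EI) = 800.7/EI
  at D: point load 58 at a = 2.17: Pab(L + b)/(6LEI) = 416.4/EI
  at E: point load 58 at a = 2.17: Pab(L + a)/(6LEI) = 265.1/EI
  θ_D0 = 1117/EI,  θ_E0 = 1066/EI
Flexibility coefficients: a unit moment at one end gives L/(3EI) there and L/(6EI) at the far end, so f₁₁ = f₂₂ = 4.333/EI and f₁₂ = f₂₁ = 2.167/EI.
Compatibility — zero rotation at each built-in end:
  4.333 M_D + 2.167 M_E = 1117
  2.167 M_D + 4.333 M_E = 1066
Solving the pair gives M_D = 179.7 kN·m and M_E = 156.1 kN·m (hogging).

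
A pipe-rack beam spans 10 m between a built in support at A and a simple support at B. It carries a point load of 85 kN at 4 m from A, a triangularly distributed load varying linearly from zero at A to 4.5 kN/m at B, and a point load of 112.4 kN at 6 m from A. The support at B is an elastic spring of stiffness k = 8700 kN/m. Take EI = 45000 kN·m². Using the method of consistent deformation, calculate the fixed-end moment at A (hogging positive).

Choose R_B as the redundant. The primary structure is the cantilever fixed at A.
Deflection at B on the released cantilever, summing each load's contribution:
  point load 85 at a = 4: Pa²(3L − a)/(6EI) = 5893/EI
  triangular load, peak 4.5 at the free end: 11w₀L⁴/(120EI) = 4125/EI
  point load 112.4 at a = 6: Pa²(3L − a)/(6EI) = 16186/EI
  δ_0 = 26204/EI
Tip deflection under a unit load at B: L³/(3EI) = 333.3/EI.
With EI = 45000 kN·m²: δ_0 = 0.58231 m and δ_{BB} = 0.007407 m/kN.
Compatibility — the spring shortens by R_B/k under the reaction it provides: δ_0 − R_B·δ_{BB} = R_B/k. With 1/k = 0.000115 m/kN, R_B = δ_0 / (δ_{BB} + 1/k) = 0.58231 / (0.007407 + 0.000115) = 77.41 kN.
Moment equilibrium about A: M_A = Σ(load moments about A) − R_B·L = 1164 − 77.41×10 = 390.3 kN·m.

M_A = 390.3 kN·m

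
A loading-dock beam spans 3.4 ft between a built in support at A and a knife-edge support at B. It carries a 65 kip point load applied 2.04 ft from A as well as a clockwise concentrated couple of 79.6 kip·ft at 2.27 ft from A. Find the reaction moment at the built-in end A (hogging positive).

M_A = 10.52 kip·ft

Remove the prop at B; the released (primary) structure is a cantilever built in at A.
Deflection at B on the released cantilever, summing each load's contribution:
  point load 65 at a = 2.04: Pa²(3L − a)/(6EI) = 367.9/EI
  clockwise couple 79.6 at a = 2.27: M₀a(2L − a)/(2EI) = 409.3/EI
  δ_0 = 777.2/EI
Tip deflection under a unit load at B: L³/(3EI) = 13.1/EI.
Compatibility at B: δ_0 − R_B·δ_{BB} = 0, so R_B = 777.2/13.1 = 59.32 kip.
Moment equilibrium about A: M_A = Σ(load moments about A) − R_B·L = 212.2 − 59.32×3.4 = 10.52 kip·ft.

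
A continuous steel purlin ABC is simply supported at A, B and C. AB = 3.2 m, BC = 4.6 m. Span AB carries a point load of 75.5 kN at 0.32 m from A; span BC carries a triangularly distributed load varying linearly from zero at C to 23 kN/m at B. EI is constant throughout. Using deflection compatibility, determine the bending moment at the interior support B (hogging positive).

M_B = 24.04 kN·m

Release continuity at B by inserting a hinge; the redundant is the internal moment M_B. The primary structure is two simply-supported spans AB and BC.
Rotations at B on the released spans (each span's end-slope, ×1/EI):
  span AB: point load 75.5 at a = 0.32: Pab(L + a)/(6LEI) = 12.76/EI
  span BC: triangular load, peak 23: w₀L³/(45EI) = 49.75/EI
  relative rotation θ_0 = (12.76 + 49.75)/EI = 62.51/EI
A unit hogging moment at B produces rotation L₁/(3EI) + L₂/(3EI) = 2.6/EI.
Slope continuity at B: θ_0 = M_B·2.6/EI, so M_B = 62.51/2.6 = 24.04 kN·m (hogging).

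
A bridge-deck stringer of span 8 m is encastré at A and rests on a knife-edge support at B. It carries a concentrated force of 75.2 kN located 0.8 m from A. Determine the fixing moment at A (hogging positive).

Release the roller at B. Primary structure: cantilever fixed at A.
Free-end deflection of the primary structure under the applied loading (downward +):
  point load 75.2 at a = 0.8: Pa²(3L − a)/(6EI) = 186.1/EI
Flexibility coefficient — unit upward force at B: δ_{BB} = L³/(3EI) = 170.7/EI.
Compatibility at B: δ_0 − R_B·δ_{BB} = 0, so R_B = 186.1/170.7 = 1.09 kN.
Moment equilibrium about A: M_A = Σ(load moments about A) − R_B·L = 60.16 − 1.09×8 = 51.44 kN·m.

M_A = 51.44 kN·m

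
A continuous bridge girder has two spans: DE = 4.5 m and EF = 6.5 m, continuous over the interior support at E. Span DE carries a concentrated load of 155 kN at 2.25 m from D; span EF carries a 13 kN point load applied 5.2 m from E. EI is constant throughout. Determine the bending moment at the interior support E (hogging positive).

M_E = 58.29 kN·m

Release continuity at E by inserting a hinge; the redundant is the internal moment M_E. The primary structure is two simply-supported spans DE and EF.
End slopes at the hinge E, treating each span as simply supported:
  span DE: point load 155 at a = 2.25: Pab(L + a)/(6LEI) = 196.2/EI
  span EF: point load 13 at a = 5.2: Pab(L + b)/(6LEI) = 17.58/EI
  relative rotation θ_0 = (196.2 + 17.58)/EI = 213.7/EI
A unit hogging moment at E produces rotation L₁/(3EI) + L₂/(3EI) = 3.667/EI.
Compatibility: M_E·(L₁+L₂)/(3EI) = θ_0, giving M_E = 58.29 kN·m (hogging).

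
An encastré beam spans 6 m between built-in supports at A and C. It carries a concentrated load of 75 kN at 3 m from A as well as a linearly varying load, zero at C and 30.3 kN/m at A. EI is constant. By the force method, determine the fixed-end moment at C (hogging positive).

M_C = 92.61 kN·m

Take the two fixed-end moments M_A, M_C as redundants; the released structure is the simple span AC.
On the primary (simply-supported) span, the end slopes from the loading are:
  at A: point load 75 at a = 3: Pab(L + b)/(6LEI) = 168.8/EI
  at C: point load 75 at a = 3: Pab(L + a)/(6LEI) = 168.8/EI
  at A: triangular load, peak 30.3: w₀L³/(45EI) = 145.4/EI
  at C: triangular load, peak 30.3: 7w₀L³/(360EI) = 127.3/EI
  θ_A0 = 314.2/EI,  θ_C0 = 296/EI
Flexibility coefficients: a unit moment at one end gives L/(3EI) there and L/(6EI) at the far end, so f₁₁ = f₂₂ = 2/EI and f₁₂ = f₂₁ = 1/EI.
Compatibility — zero rotation at each built-in end:
  2 M_A + 1 M_C = 314.2
  1 M_A + 2 M_C = 296
Solving the pair gives M_A = 110.8 kN·m and M_C = 92.61 kN·m (hogging).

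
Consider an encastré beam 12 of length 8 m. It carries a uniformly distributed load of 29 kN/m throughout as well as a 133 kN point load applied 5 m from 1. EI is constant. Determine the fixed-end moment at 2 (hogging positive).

M_2 = 310.5 kN·m

Take the two fixed-end moments M_1, M_2 as redundants; the released structure is the simple span 12.
On the primary (simply-supported) span, the end slopes from the loading are:
  at 1: UDL 29: wL³/(24EI) = 618.7/EI
  at 2: UDL 29: wL³/(24EI) = 618.7/EI
  at 1: point load 133 at a = 5: Pab(L + b)/(6LEI) = 457.2/EI
  at 2: point load 133 at a = 5: Pab(L + a)/(6LEI) = 540.3/EI
  θ_10 = 1076/EI,  θ_20 = 1159/EI
Flexibility coefficients: a unit moment at one end gives L/(3EI) there and L/(6EI) at the far end, so f₁₁ = f₂₂ = 2.667/EI and f₁₂ = f₂₁ = 1.333/EI.
Compatibility — zero rotation at each built-in end:
  2.667 M_1 + 1.333 M_2 = 1076
  1.333 M_1 + 2.667 M_2 = 1159
Solving the pair gives M_1 = 248.2 kN·m and M_2 = 310.5 kN·m (hogging).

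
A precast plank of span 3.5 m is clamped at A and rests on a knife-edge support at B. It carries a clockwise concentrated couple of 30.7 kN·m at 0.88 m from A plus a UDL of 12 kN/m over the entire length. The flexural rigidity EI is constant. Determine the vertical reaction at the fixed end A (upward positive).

Release the roller at B. Primary structure: cantilever fixed at A.
Deflection at B on the released cantilever, summing each load's contribution:
  clockwise couple 30.7 at a = 0.88: M₀a(2L − a)/(2EI) = 82.67/EI
  UDL 12: wL⁴/(8EI) = 225.1/EI
  δ_0 = 307.8/EI
Flexibility coefficient — unit upward force at B: δ_{BB} = L³/(3EI) = 14.29/EI.
Compatibility at B: δ_0 − R_B·δ_{BB} = 0, so R_B = 307.8/14.29 = 21.53 kN.
Vertical equilibrium: R_A = ΣP − R_B = 42 − 21.53 = 20.47 kN.

R_A = 20.47 kN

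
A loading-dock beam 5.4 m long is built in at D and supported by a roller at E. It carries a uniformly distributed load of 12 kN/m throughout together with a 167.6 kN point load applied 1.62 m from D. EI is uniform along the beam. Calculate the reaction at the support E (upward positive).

Release the roller at E. Primary structure: cantilever fixed at D.
Deflection at E on the released cantilever, summing each load's contribution:
  UDL 12: wL⁴/(8EI) = 1275/EI
  point load 167.6 at a = 1.62: Pa²(3L − a)/(6EI) = 1069/EI
  δ_0 = 2344/EI
Flexibility coefficient — unit upward force at E: δ_{EE} = L³/(3EI) = 52.49/EI.
Compatibility at E: δ_0 − R_E·δ_{EE} = 0, so R_E = 2344/52.49 = 44.66 kN.

R_E = 44.66 kN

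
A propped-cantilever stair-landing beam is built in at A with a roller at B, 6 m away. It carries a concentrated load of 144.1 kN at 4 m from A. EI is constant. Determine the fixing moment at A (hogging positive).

Remove the prop at B; the released (primary) structure is a cantilever built in at A.
Primary-structure tip deflection at B by superposition:
  point load 144.1 at a = 4: Pa²(3L − a)/(6EI) = 5380/EI
Flexibility coefficient — unit upward force at B: δ_{BB} = L³/(3EI) = 72/EI.
The prop prevents deflection at B: R_B = δ_0/δ_{BB} = 5380/72 = 74.72 kN.
Moment equilibrium about A: M_A = Σ(load moments about A) − R_B·L = 576.4 − 74.72×6 = 128.1 kN·m.

M_A = 128.1 kN·m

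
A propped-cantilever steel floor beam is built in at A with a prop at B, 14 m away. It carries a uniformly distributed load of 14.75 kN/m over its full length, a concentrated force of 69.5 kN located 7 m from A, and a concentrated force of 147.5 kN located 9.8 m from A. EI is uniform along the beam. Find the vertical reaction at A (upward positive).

Choose R_B as the redundant. The primary structure is the cantilever fixed at A.
Primary-structure tip deflection at B by superposition:
  UDL 14.75: wL⁴/(8EI) = 70830/EI
  point load 69.5 at a = 7: Pa²(3L − a)/(6EI) = 19865/EI
  point load 147.5 at a = 9.8: Pa²(3L − a)/(6EI) = 76024/EI
  δ_0 = 166719/EI
Flexibility coefficient — unit upward force at B: δ_{BB} = L³/(3EI) = 914.7/EI.
The prop prevents deflection at B: R_B = δ_0/δ_{BB} = 166719/914.7 = 182.3 kN.
Vertical equilibrium: R_A = ΣP − R_B = 423.5 − 182.3 = 241.2 kN.

R_A = 241.2 kN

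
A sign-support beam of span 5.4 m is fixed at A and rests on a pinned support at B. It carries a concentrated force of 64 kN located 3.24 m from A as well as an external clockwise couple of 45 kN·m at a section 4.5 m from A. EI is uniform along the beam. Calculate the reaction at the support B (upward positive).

R_B = 39.8 kN

Remove the prop at B; the released (primary) structure is a cantilever built in at A.
Free-end deflection of the primary structure under the applied loading (downward +):
  point load 64 at a = 3.24: Pa²(3L − a)/(6EI) = 1451/EI
  clockwise couple 45 at a = 4.5: M₀a(2L − a)/(2EI) = 637.9/EI
  δ_0 = 2089/EI
Flexibility coefficient — unit upward force at B: δ_{BB} = L³/(3EI) = 52.49/EI.
The prop prevents deflection at B: R_B = δ_0/δ_{BB} = 2089/52.49 = 39.8 kN.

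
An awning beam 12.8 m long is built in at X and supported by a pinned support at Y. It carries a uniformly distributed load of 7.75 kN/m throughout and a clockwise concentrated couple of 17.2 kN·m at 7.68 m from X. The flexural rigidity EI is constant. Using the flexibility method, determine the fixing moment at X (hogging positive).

M_X = 154.2 kN·m

Release the roller at Y. Primary structure: cantilever fixed at X.
Primary-structure tip deflection at Y by superposition:
  UDL 7.75: wL⁴/(8EI) = 26005/EI
  clockwise couple 17.2 at a = 7.68: M₀a(2L − a)/(2EI) = 1184/EI
  δ_0 = 27188/EI
Flexibility coefficient — unit upward force at Y: δ_{YY} = L³/(3EI) = 699.1/EI.
The prop prevents deflection at Y: R_Y = δ_0/δ_{YY} = 27188/699.1 = 38.89 kN.
Moment equilibrium about X: M_X = Σ(load moments about X) − R_Y·L = 652.1 − 38.89×12.8 = 154.2 kN·m.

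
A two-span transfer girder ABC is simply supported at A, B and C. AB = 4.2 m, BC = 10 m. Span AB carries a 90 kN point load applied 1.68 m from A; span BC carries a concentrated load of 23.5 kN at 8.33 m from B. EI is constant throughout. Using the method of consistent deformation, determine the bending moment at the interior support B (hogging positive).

Insert a hinge at B; M_B is the redundant, and each span becomes simply supported.
End slopes at the hinge B, treating each span as simply supported:
  span AB: point load 90 at a = 1.68: Pab(L + a)/(6LEI) = 88.91/EI
  span BC: point load 23.5 at a = 8.33: Pab(L + b)/(6LEI) = 63.58/EI
  relative rotation θ_0 = (88.91 + 63.58)/EI = 152.5/EI
A unit hogging moment at B produces rotation L₁/(3EI) + L₂/(3EI) = 4.733/EI.
Compatibility: M_B·(L₁+L₂)/(3EI) = θ_0, giving M_B = 32.22 kN·m (hogging).

M_B = 32.22 kN·m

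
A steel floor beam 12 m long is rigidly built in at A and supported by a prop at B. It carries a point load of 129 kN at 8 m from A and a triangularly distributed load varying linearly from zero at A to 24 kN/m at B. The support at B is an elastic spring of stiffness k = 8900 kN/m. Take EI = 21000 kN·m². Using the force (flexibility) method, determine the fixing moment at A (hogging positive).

M_A = 438.1 kN·m

Release the roller at B. Primary structure: cantilever fixed at A.
Primary-structure tip deflection at B by superposition:
  point load 129 at a = 8: Pa²(3L − a)/(6EI) = 38528/EI
  triangular load, peak 24 at the free end: 11w₀L⁴/(120EI) = 45619/EI
  δ_0 = 84147/EI
Tip deflection under a unit load at B: L³/(3EI) = 576/EI.
With EI = 21000 kN·m²: δ_0 = 4.007 m and δ_{BB} = 0.027429 m/kN.
Compatibility — the spring shortens by R_B/k under the reaction it provides: δ_0 − R_B·δ_{BB} = R_B/k. With 1/k = 0.000112 m/kN, R_B = δ_0 / (δ_{BB} + 1/k) = 4.007 / (0.027429 + 0.000112) = 145.5 kN.
Moment equilibrium about A: M_A = Σ(load moments about A) − R_B·L = 2184 − 145.5×12 = 438.1 kN·m.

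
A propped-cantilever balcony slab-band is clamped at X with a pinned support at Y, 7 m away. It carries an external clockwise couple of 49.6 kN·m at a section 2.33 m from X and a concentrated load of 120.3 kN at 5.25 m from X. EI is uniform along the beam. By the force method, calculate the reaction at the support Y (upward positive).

Choose R_Y as the redundant. The primary structure is the cantilever fixed at X.
Downward deflection at the released point Y due to the loads:
  clockwise couple 49.6 at a = 2.33: M₀a(2L − a)/(2EI) = 674.3/EI
  point load 120.3 at a = 5.25: Pa²(3L − a)/(6EI) = 8704/EI
  δ_0 = 9378/EI
Tip deflection under a unit load at Y: L³/(3EI) = 114.3/EI.
The prop prevents deflection at Y: R_Y = δ_0/δ_{YY} = 9378/114.3 = 82.03 kN.

R_Y = 82.03 kN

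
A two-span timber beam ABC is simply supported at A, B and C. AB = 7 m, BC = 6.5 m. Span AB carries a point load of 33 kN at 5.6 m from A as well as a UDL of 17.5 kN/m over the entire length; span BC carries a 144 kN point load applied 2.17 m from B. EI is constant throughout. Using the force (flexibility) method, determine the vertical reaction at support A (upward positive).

R_A = 45.52 kN

Insert a hinge at B; M_B is the redundant, and each span becomes simply supported.
Discontinuity in slope at B on the released structure — sum the simple-span end rotations:
  span AB: point load 33 at a = 5.6: Pab(L + a)/(6LEI) = 77.62/EI
  span AB: UDL 17.5: wL³/(24EI) = 250.1/EI
  span BC: point load 144 at a = 2.17: Pab(L + b)/(6LEI) = 375.7/EI
  relative rotation θ_0 = (327.7 + 375.7)/EI = 703.4/EI
A unit hogging moment at B produces rotation L₁/(3EI) + L₂/(3EI) = 4.5/EI.
Compatibility: M_B·(L₁+L₂)/(3EI) = θ_0, giving M_B = 156.3 kN·m (hogging).
Span AB, ΣM about A with M_B applied at B: R_B^{AB}·7 = 613.5 + 156.3, so R_B^{AB} = 110 kN and R_A = 155.5 − 110 = 45.52 kN.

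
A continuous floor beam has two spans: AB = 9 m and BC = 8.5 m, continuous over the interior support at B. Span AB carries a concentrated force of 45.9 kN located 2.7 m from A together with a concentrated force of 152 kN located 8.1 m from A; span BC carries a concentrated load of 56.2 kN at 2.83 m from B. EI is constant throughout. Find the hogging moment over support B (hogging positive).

M_B = 132.1 kN·m

Take M_B as the redundant. Released structure: two simple spans AB and BC with a hinge at B.
Discontinuity in slope at B on the released structure — sum the simple-span end rotations:
  span AB: point load 45.9 at a = 2.7: Pab(L + a)/(6LEI) = 169.2/EI
  span AB: point load 152 at a = 8.1: Pab(L + a)/(6LEI) = 350.9/EI
  span BC: point load 56.2 at a = 2.83: Pab(L + b)/(6LEI) = 250.6/EI
  relative rotation θ_0 = (520.1 + 250.6)/EI = 770.6/EI
A unit hogging moment at B produces rotation L₁/(3EI) + L₂/(3EI) = 5.833/EI.
Slope continuity at B: θ_0 = M_B·5.833/EI, so M_B = 770.6/5.833 = 132.1 kN·m (hogging).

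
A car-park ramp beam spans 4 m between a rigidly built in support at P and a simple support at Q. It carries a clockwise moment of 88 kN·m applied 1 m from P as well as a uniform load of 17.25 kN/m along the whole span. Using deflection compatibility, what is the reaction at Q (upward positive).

R_Q = 40.31 kN

Remove the prop at Q; the released (primary) structure is a cantilever built in at P.
Primary-structure tip deflection at Q by superposition:
  clockwise couple 88 at a = 1: M₀a(2L − a)/(2EI) = 308/EI
  UDL 17.25: wL⁴/(8EI) = 552/EI
  δ_0 = 860/EI
Tip deflection under a unit load at Q: L³/(3EI) = 21.33/EI.
Compatibility at Q: δ_0 − R_Q·δ_{QQ} = 0, so R_Q = 860/21.33 = 40.31 kN.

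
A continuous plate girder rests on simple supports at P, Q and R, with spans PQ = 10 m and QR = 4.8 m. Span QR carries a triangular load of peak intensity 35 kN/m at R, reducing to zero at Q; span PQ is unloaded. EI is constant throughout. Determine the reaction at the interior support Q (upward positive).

Release continuity at Q by inserting a hinge; the redundant is the internal moment M_Q. The primary structure is two simply-supported spans PQ and QR.
Rotations at Q on the released spans (each span's end-slope, ×1/EI):
  span QR: triangular load, peak 35: 7w₀L³/(360EI) = 75.26/EI
  relative rotation θ_0 = (0 + 75.26)/EI = 75.26/EI
A unit hogging moment at Q produces rotation L₁/(3EI) + L₂/(3EI) = 4.933/EI.
Compatibility: M_Q·(L₁+L₂)/(3EI) = θ_0, giving M_Q = 15.26 kN·m (hogging).
Span PQ, ΣM about P with M_Q applied at Q: R_Q^{PQ}·10 = 0 + 15.26, so R_Q^{PQ} = 1.526 kN and R_P = 0 − 1.526 = -1.526 kN.
Span QR, ΣM about R: R_Q^{QR}·4.8 = 134.4 + 15.26, so R_Q^{QR} = 31.18 kN and R_R = 84 − 31.18 = 52.82 kN.
R_Q = 1.526 + 31.18 = 32.7 kN.

R_Q = 32.7 kN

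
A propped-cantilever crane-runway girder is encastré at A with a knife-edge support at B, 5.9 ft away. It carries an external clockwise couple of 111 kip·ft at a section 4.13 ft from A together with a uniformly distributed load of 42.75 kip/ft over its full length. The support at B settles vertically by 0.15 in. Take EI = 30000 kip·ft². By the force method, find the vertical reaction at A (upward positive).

R_A = 137.4 kip

Choose R_B as the redundant. The primary structure is the cantilever fixed at A.
Deflection at B on the released cantilever, summing each load's contribution:
  clockwise couple 111 at a = 4.13: M₀a(2L − a)/(2EI) = 1758/EI
  UDL 42.75: wL⁴/(8EI) = 6475/EI
  δ_0 = 8233/EI
Tip deflection under a unit load at B: L³/(3EI) = 68.46/EI.
With EI = 30000 kip·ft²: δ_0 = 0.27444 ft and δ_{BB} = 0.002282 ft/kip.
Compatibility — the beam at B must follow the support down by 0.0125 ft: δ_0 − R_B·δ_{BB} = 0.0125, so R_B = (0.27444 − 0.0125)/0.002282 = 114.8 kip.
Vertical equilibrium: R_A = ΣP − R_B = 252.2 − 114.8 = 137.4 kip.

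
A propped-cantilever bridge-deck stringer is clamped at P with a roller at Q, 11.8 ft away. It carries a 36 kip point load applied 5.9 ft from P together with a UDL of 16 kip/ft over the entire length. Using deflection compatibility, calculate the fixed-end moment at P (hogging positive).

Take the reaction at Q as the redundant and release it; the primary structure is a cantilever fixed at P.
Downward deflection at the released point Q due to the loads:
  point load 36 at a = 5.9: Pa²(3L − a)/(6EI) = 6161/EI
  UDL 16: wL⁴/(8EI) = 38776/EI
  δ_0 = 44937/EI
Flexibility coefficient — unit upward force at Q: δ_{QQ} = L³/(3EI) = 547.7/EI.
Compatibility at Q: δ_0 − R_Q·δ_{QQ} = 0, so R_Q = 44937/547.7 = 82.05 kip.
Moment equilibrium about P: M_P = Σ(load moments about P) − R_Q·L = 1326 − 82.05×11.8 = 358.1 kip·ft.

M_P = 358.1 kip·ft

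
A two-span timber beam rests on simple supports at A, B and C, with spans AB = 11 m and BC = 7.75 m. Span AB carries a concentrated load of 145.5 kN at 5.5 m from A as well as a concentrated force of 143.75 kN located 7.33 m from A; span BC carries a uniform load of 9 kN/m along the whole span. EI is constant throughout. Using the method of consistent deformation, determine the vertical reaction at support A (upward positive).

R_A = 86.54 kN

Release continuity at B by inserting a hinge; the redundant is the internal moment M_B. The primary structure is two simply-supported spans AB and BC.
Rotations at B on the released spans (each span's end-slope, ×1/EI):
  span AB: point load 145.5 at a = 5.5: Pab(L + a)/(6LEI) = 1100/EI
  span AB: point load 143.75 at a = 7.33: Pab(L + a)/(6LEI) = 1074/EI
  span BC: UDL 9: wL³/(24EI) = 174.6/EI
  relative rotation θ_0 = (2174 + 174.6)/EI = 2349/EI
A unit hogging moment at B produces rotation L₁/(3EI) + L₂/(3EI) = 6.25/EI.
Compatibility: M_B·(L₁+L₂)/(3EI) = θ_0, giving M_B = 375.8 kN·m (hogging).
Span AB, ΣM about A with M_B applied at B: R_B^{AB}·11 = 1854 + 375.8, so R_B^{AB} = 202.7 kN and R_A = 289.2 − 202.7 = 86.54 kN.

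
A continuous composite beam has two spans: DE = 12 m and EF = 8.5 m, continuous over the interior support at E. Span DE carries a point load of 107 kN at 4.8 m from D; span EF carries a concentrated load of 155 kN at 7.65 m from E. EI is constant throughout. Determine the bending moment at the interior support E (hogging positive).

Take M_E as the redundant. Released structure: two simple spans DE and EF with a hinge at E.
Rotations at E on the released spans (each span's end-slope, ×1/EI):
  span DE: point load 107 at a = 4.8: Pab(L + a)/(6LEI) = 862.8/EI
  span EF: point load 155 at a = 7.65: Pab(L + b)/(6LEI) = 184.8/EI
  relative rotation θ_0 = (862.8 + 184.8)/EI = 1048/EI
A unit hogging moment at E produces rotation L₁/(3EI) + L₂/(3EI) = 6.833/EI.
Compatibility: M_E·(L₁+L₂)/(3EI) = θ_0, giving M_E = 153.3 kN·m (hogging).

M_E = 153.3 kN·m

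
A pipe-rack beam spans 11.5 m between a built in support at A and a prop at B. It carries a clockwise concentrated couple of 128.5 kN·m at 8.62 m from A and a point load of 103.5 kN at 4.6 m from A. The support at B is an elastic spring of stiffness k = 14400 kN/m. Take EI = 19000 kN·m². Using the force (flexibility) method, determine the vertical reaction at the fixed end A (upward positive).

R_A = 66.36 kN

Take the reaction at B as the redundant and release it; the primary structure is a cantilever fixed at A.
Primary-structure tip deflection at B by superposition:
  clockwise couple 128.5 at a = 8.62: M₀a(2L − a)/(2EI) = 7964/EI
  point load 103.5 at a = 4.6: Pa²(3L − a)/(6EI) = 10914/EI
  δ_0 = 18878/EI
Flexibility coefficient — unit upward force at B: δ_{BB} = L³/(3EI) = 507/EI.
With EI = 19000 kN·m²: δ_0 = 0.99358 m and δ_{BB} = 0.026682 m/kN.
Compatibility — the spring shortens by R_B/k under the reaction it provides: δ_0 − R_B·δ_{BB} = R_B/k. With 1/k = 0.000069 m/kN, R_B = δ_0 / (δ_{BB} + 1/k) = 0.99358 / (0.026682 + 0.000069) = 37.14 kN.
Vertical equilibrium: R_A = ΣP − R_B = 103.5 − 37.14 = 66.36 kN.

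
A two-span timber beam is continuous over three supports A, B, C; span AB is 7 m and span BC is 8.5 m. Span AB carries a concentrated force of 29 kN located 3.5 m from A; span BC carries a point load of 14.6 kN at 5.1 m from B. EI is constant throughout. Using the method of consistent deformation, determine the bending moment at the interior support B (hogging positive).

Release continuity at B by inserting a hinge; the redundant is the internal moment M_B. The primary structure is two simply-supported spans AB and BC.
Rotations at B on the released spans (each span's end-slope, ×1/EI):
  span AB: point load 29 at a = 3.5: Pab(L + a)/(6LEI) = 88.81/EI
  span BC: point load 14.6 at a = 5.1: Pab(L + b)/(6LEI) = 59.07/EI
  relative rotation θ_0 = (88.81 + 59.07)/EI = 147.9/EI
A unit hogging moment at B produces rotation L₁/(3EI) + L₂/(3EI) = 5.167/EI.
Compatibility: M_B·(L₁+L₂)/(3EI) = θ_0, giving M_B = 28.62 kN·m (hogging).

M_B = 28.62 kN·m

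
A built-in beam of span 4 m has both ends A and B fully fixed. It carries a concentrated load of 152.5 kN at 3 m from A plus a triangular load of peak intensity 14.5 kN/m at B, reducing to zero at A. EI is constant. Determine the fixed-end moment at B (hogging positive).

Release both end moments; the primary structure is a simply-supported span AB with redundants M_A and M_B.
On the primary (simply-supported) span, the end slopes from the loading are:
  at A: point load 152.5 at a = 3: Pab(L + b)/(6LEI) = 95.31/EI
  at B: point load 152.5 at a = 3: Pab(L + a)/(6LEI) = 133.4/EI
  at A: triangular load, peak 14.5: 7w₀L³/(360EI) = 18.04/EI
  at B: triangular load, peak 14.5: w₀L³/(45EI) = 20.62/EI
  θ_A0 = 113.4/EI,  θ_B0 = 154.1/EI
Flexibility coefficients: a unit moment at one end gives L/(3EI) there and L/(6EI) at the far end, so f₁₁ = f₂₂ = 1.333/EI and f₁₂ = f₂₁ = 0.6667/EI.
Compatibility — zero rotation at each built-in end:
  1.333 M_A + 0.6667 M_B = 113.4
  0.6667 M_A + 1.333 M_B = 154.1
Solving the pair gives M_A = 36.33 kN·m and M_B = 97.38 kN·m (hogging).

M_B = 97.38 kN·m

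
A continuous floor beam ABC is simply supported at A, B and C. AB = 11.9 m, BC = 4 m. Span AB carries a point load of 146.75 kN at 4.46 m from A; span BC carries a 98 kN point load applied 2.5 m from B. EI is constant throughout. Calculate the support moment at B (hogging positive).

M_B = 226.4 kN·m

Insert a hinge at B; M_B is the redundant, and each span becomes simply supported.
Rotations at B on the released spans (each span's end-slope, ×1/EI):
  span AB: point load 146.75 at a = 4.46: Pab(L + a)/(6LEI) = 1116/EI
  span BC: point load 98 at a = 2.5: Pab(L + b)/(6LEI) = 84.22/EI
  relative rotation θ_0 = (1116 + 84.22)/EI = 1200/EI
A unit hogging moment at B produces rotation L₁/(3EI) + L₂/(3EI) = 5.3/EI.
Slope continuity at B: θ_0 = M_B·5.3/EI, so M_B = 1200/5.3 = 226.4 kN·m (hogging).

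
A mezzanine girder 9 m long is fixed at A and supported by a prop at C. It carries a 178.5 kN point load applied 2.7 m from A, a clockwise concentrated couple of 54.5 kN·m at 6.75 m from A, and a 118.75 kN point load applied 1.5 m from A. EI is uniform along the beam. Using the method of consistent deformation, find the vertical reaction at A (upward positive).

R_A = 262.4 kN

Choose R_C as the redundant. The primary structure is the cantilever fixed at A.
Downward deflection at the released point C due to the loads:
  point load 178.5 at a = 2.7: Pa²(3L − a)/(6EI) = 5270/EI
  clockwise couple 54.5 at a = 6.75: M₀a(2L − a)/(2EI) = 2069/EI
  point load 118.75 at a = 1.5: Pa²(3L − a)/(6EI) = 1136/EI
  δ_0 = 8475/EI
Flexibility coefficient — unit upward force at C: δ_{CC} = L³/(3EI) = 243/EI.
The prop prevents deflection at C: R_C = δ_0/δ_{CC} = 8475/243 = 34.88 kN.
Vertical equilibrium: R_A = ΣP − R_C = 297.2 − 34.88 = 262.4 kN.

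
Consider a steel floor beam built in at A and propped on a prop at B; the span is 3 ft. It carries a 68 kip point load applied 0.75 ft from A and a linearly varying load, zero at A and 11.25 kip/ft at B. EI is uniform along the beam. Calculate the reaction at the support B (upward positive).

R_B = 15.12 kip

Choose R_B as the redundant. The primary structure is the cantilever fixed at A.
Downward deflection at the released point B due to the loads:
  point load 68 at a = 0.75: Pa²(3L − a)/(6EI) = 52.59/EI
  triangular load, peak 11.25 at the free end: 11w₀L⁴/(120EI) = 83.53/EI
  δ_0 = 136.1/EI
Flexibility coefficient — unit upward force at B: δ_{BB} = L³/(3EI) = 9/EI.
The prop prevents deflection at B: R_B = δ_0/δ_{BB} = 136.1/9 = 15.12 kip.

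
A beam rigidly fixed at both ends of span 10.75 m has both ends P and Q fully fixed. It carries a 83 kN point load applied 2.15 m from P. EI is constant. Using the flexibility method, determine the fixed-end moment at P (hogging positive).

M_P = 114.2 kN·m

Release both end moments; the primary structure is a simply-supported span PQ with redundants M_P and M_Q.
Simple-span end rotations at P and Q under the given loads:
  at P: point load 83 at a = 2.15: Pab(L + b)/(6LEI) = 460.4/EI
  at Q: point load 83 at a = 2.15: Pab(L + a)/(6LEI) = 306.9/EI
  θ_P0 = 460.4/EI,  θ_Q0 = 306.9/EI
Flexibility coefficients: a unit moment at one end gives L/(3EI) there and L/(6EI) at the far end, so f₁₁ = f₂₂ = 3.583/EI and f₁₂ = f₂₁ = 1.792/EI.
Compatibility — zero rotation at each built-in end:
  3.583 M_P + 1.792 M_Q = 460.4
  1.792 M_P + 3.583 M_Q = 306.9
Solving the pair gives M_P = 114.2 kN·m and M_Q = 28.55 kN·m (hogging).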